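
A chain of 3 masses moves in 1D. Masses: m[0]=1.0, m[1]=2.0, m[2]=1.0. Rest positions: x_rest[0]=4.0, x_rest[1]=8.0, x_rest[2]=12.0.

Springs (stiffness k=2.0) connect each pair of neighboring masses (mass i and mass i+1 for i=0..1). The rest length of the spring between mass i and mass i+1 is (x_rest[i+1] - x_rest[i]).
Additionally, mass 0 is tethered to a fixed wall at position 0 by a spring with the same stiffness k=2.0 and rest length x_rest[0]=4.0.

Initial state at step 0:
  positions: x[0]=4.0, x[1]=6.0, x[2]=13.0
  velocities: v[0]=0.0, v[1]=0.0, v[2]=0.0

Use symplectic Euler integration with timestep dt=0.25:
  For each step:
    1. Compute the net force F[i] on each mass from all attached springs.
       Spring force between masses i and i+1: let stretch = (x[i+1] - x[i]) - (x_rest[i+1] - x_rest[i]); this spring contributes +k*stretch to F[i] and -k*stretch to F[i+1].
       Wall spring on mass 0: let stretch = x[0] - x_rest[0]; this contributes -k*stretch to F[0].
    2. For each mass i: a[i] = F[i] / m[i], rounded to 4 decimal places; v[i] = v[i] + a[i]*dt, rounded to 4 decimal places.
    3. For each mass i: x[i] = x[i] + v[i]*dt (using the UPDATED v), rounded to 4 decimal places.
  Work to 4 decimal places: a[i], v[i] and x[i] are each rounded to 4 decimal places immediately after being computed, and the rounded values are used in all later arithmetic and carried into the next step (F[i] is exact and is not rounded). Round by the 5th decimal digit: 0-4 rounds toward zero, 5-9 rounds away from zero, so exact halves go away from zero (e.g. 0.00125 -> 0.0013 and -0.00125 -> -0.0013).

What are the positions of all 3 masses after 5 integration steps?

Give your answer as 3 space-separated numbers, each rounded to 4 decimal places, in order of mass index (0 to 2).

Step 0: x=[4.0000 6.0000 13.0000] v=[0.0000 0.0000 0.0000]
Step 1: x=[3.7500 6.3125 12.6250] v=[-1.0000 1.2500 -1.5000]
Step 2: x=[3.3516 6.8594 11.9609] v=[-1.5938 2.1875 -2.6563]
Step 3: x=[2.9727 7.5059 11.1591] v=[-1.5157 2.5859 -3.2071]
Step 4: x=[2.7888 8.0974 10.4007] v=[-0.7355 2.3659 -3.0337]
Step 5: x=[2.9199 8.5011 9.8544] v=[0.5244 1.6146 -2.1854]

Answer: 2.9199 8.5011 9.8544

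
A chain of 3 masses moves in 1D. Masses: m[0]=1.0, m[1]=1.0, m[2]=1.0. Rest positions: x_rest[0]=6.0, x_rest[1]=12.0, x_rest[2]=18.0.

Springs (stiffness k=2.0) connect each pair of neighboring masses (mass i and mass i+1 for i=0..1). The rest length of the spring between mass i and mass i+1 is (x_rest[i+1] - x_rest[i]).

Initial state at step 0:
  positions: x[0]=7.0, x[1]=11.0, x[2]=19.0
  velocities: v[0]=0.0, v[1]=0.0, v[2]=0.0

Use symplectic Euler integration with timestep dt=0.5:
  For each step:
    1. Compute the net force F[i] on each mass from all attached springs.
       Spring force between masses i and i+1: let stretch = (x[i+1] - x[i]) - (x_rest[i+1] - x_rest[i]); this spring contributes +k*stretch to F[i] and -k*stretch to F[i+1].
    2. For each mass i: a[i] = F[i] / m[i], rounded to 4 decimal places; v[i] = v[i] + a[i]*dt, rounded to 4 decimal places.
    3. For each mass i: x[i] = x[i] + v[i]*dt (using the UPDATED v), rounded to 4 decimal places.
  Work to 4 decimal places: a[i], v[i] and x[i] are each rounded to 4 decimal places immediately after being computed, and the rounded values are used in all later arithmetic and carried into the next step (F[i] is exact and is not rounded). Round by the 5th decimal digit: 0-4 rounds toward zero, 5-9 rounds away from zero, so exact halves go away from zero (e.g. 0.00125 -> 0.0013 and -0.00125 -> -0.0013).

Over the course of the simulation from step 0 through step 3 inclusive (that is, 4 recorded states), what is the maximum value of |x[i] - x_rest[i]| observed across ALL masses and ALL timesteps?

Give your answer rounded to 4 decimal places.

Answer: 2.0000

Derivation:
Step 0: x=[7.0000 11.0000 19.0000] v=[0.0000 0.0000 0.0000]
Step 1: x=[6.0000 13.0000 18.0000] v=[-2.0000 4.0000 -2.0000]
Step 2: x=[5.5000 14.0000 17.5000] v=[-1.0000 2.0000 -1.0000]
Step 3: x=[6.2500 12.5000 18.2500] v=[1.5000 -3.0000 1.5000]
Max displacement = 2.0000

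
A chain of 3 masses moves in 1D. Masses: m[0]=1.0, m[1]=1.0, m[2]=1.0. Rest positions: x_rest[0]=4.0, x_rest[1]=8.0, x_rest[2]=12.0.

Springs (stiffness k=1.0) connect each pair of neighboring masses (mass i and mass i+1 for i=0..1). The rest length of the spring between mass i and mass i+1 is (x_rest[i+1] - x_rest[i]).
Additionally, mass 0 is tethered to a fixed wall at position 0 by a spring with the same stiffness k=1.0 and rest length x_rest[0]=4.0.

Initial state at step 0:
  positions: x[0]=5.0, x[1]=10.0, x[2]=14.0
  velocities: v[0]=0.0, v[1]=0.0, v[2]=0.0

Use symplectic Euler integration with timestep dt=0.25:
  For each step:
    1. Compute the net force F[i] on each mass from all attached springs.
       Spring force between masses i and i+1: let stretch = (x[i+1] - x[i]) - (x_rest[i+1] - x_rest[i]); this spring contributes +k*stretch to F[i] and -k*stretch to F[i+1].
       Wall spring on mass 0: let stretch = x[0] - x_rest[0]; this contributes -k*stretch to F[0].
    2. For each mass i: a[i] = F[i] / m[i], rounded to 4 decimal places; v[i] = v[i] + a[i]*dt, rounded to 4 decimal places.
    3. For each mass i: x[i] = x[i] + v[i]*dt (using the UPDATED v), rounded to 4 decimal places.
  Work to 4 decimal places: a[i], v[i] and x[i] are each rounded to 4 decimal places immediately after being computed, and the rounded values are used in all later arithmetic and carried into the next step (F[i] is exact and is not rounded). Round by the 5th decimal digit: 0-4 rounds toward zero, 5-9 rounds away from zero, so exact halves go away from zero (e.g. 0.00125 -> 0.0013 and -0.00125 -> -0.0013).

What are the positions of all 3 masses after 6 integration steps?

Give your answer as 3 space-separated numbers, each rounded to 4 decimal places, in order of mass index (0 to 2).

Step 0: x=[5.0000 10.0000 14.0000] v=[0.0000 0.0000 0.0000]
Step 1: x=[5.0000 9.9375 14.0000] v=[0.0000 -0.2500 0.0000]
Step 2: x=[4.9961 9.8203 13.9961] v=[-0.0156 -0.4688 -0.0156]
Step 3: x=[4.9815 9.6626 13.9812] v=[-0.0586 -0.6309 -0.0596]
Step 4: x=[4.9481 9.4822 13.9464] v=[-0.1337 -0.7215 -0.1393]
Step 5: x=[4.8888 9.2975 13.8826] v=[-0.2372 -0.7390 -0.2554]
Step 6: x=[4.7995 9.1238 13.7822] v=[-0.3572 -0.6949 -0.4017]

Answer: 4.7995 9.1238 13.7822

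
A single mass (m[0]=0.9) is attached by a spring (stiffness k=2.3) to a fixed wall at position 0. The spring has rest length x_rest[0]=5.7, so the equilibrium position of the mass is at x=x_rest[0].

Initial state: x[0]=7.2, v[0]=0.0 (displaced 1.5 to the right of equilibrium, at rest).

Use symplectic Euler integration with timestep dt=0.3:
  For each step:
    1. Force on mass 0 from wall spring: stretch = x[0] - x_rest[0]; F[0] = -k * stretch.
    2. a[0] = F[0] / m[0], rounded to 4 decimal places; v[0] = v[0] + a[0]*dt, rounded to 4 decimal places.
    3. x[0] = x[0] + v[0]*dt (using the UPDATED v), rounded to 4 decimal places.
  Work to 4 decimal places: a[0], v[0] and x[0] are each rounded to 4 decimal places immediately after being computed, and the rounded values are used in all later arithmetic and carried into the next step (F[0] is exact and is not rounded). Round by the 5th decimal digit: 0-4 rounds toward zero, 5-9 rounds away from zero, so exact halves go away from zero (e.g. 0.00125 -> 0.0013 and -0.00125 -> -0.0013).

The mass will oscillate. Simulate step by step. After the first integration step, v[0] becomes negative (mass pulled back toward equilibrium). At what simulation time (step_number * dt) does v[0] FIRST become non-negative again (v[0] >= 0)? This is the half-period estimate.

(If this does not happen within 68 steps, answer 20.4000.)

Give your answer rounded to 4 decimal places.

Step 0: x=[7.2000] v=[0.0000]
Step 1: x=[6.8550] v=[-1.1500]
Step 2: x=[6.2444] v=[-2.0355]
Step 3: x=[5.5085] v=[-2.4529]
Step 4: x=[4.8167] v=[-2.3061]
Step 5: x=[4.3280] v=[-1.6289]
Step 6: x=[4.1549] v=[-0.5770]
Step 7: x=[4.3372] v=[0.6076]
First v>=0 after going negative at step 7, time=2.1000

Answer: 2.1000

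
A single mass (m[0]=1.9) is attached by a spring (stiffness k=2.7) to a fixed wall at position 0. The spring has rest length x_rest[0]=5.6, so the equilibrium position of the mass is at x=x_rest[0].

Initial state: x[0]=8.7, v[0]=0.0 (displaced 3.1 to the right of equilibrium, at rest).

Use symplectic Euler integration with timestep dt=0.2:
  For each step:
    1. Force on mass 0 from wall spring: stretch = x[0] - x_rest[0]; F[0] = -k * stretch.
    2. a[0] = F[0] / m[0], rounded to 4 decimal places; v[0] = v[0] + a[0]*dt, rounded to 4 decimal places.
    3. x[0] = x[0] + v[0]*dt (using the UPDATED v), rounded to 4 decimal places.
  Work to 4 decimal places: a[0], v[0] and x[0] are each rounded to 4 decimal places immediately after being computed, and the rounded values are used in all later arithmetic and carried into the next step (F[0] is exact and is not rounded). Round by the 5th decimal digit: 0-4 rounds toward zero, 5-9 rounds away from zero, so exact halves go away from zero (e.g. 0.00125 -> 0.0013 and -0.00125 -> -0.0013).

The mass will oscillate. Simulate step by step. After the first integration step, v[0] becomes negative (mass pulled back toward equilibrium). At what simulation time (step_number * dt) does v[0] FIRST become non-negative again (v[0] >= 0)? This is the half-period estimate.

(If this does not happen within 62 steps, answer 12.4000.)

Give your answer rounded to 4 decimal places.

Step 0: x=[8.7000] v=[0.0000]
Step 1: x=[8.5238] v=[-0.8811]
Step 2: x=[8.1814] v=[-1.7121]
Step 3: x=[7.6922] v=[-2.4458]
Step 4: x=[7.0841] v=[-3.0404]
Step 5: x=[6.3917] v=[-3.4622]
Step 6: x=[5.6543] v=[-3.6872]
Step 7: x=[4.9138] v=[-3.7026]
Step 8: x=[4.2123] v=[-3.5076]
Step 9: x=[3.5897] v=[-3.1132]
Step 10: x=[3.0813] v=[-2.5419]
Step 11: x=[2.7161] v=[-1.8261]
Step 12: x=[2.5148] v=[-1.0065]
Step 13: x=[2.4889] v=[-0.1297]
Step 14: x=[2.6398] v=[0.7545]
First v>=0 after going negative at step 14, time=2.8000

Answer: 2.8000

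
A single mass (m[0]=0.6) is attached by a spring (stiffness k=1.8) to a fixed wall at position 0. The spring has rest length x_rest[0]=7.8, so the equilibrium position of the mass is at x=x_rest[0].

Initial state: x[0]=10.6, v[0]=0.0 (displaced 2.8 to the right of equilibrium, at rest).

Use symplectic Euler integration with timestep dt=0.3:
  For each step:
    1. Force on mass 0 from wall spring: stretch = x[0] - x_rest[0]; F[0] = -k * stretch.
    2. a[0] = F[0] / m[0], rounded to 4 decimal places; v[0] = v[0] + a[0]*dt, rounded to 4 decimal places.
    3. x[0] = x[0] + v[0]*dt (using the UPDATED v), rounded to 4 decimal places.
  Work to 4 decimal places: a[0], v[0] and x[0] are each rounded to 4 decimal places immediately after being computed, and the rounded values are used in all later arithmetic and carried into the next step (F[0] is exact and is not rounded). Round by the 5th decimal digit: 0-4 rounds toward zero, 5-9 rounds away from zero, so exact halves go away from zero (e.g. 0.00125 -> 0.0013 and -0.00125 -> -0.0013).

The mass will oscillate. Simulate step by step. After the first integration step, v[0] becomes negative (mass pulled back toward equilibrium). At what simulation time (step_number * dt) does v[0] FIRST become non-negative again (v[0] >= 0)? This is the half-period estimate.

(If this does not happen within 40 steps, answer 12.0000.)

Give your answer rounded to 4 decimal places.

Answer: 1.8000

Derivation:
Step 0: x=[10.6000] v=[0.0000]
Step 1: x=[9.8440] v=[-2.5200]
Step 2: x=[8.5361] v=[-4.3596]
Step 3: x=[7.0295] v=[-5.0221]
Step 4: x=[5.7309] v=[-4.3287]
Step 5: x=[4.9910] v=[-2.4665]
Step 6: x=[5.0095] v=[0.0616]
First v>=0 after going negative at step 6, time=1.8000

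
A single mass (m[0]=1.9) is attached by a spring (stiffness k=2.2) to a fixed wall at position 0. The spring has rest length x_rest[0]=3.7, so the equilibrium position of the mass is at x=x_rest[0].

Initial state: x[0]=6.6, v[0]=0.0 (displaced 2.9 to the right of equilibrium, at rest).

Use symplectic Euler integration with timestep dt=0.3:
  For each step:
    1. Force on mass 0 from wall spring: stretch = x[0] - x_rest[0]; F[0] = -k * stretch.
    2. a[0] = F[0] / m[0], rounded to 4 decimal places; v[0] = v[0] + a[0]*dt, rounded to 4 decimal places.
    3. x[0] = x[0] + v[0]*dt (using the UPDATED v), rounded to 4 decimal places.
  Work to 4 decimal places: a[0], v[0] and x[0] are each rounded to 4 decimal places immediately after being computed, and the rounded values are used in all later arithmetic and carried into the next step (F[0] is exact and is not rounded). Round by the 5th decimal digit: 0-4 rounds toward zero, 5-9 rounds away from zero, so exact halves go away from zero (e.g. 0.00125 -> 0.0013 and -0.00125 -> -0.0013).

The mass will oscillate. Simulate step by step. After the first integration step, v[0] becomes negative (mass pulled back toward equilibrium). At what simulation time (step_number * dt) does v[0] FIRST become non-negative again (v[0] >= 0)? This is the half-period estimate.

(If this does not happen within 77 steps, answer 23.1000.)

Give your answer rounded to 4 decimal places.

Answer: 3.0000

Derivation:
Step 0: x=[6.6000] v=[0.0000]
Step 1: x=[6.2978] v=[-1.0074]
Step 2: x=[5.7249] v=[-1.9098]
Step 3: x=[4.9409] v=[-2.6132]
Step 4: x=[4.0276] v=[-3.0442]
Step 5: x=[3.0802] v=[-3.1580]
Step 6: x=[2.1974] v=[-2.9427]
Step 7: x=[1.4712] v=[-2.4207]
Step 8: x=[0.9773] v=[-1.6465]
Step 9: x=[0.7671] v=[-0.7007]
Step 10: x=[0.8625] v=[0.3181]
First v>=0 after going negative at step 10, time=3.0000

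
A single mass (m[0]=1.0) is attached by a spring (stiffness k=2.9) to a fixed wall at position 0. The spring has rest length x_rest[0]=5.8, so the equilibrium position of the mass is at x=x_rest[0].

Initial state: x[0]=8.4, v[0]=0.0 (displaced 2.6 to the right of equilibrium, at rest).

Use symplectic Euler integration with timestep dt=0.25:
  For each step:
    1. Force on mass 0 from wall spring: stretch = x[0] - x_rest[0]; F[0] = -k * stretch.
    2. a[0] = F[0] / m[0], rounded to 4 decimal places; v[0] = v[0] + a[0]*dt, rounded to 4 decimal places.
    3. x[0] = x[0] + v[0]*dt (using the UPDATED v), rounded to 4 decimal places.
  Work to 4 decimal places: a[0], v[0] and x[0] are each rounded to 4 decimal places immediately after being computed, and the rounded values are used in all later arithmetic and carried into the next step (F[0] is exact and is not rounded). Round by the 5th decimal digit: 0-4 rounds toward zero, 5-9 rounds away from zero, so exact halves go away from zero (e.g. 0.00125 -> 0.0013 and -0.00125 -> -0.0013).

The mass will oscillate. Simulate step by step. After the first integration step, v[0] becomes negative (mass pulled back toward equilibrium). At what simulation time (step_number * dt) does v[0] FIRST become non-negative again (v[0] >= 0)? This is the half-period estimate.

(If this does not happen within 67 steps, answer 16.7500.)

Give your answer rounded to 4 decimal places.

Answer: 2.0000

Derivation:
Step 0: x=[8.4000] v=[0.0000]
Step 1: x=[7.9288] v=[-1.8850]
Step 2: x=[7.0717] v=[-3.4284]
Step 3: x=[5.9841] v=[-4.3504]
Step 4: x=[4.8631] v=[-4.4839]
Step 5: x=[3.9119] v=[-3.8047]
Step 6: x=[3.3030] v=[-2.4358]
Step 7: x=[3.1466] v=[-0.6255]
Step 8: x=[3.4712] v=[1.2982]
First v>=0 after going negative at step 8, time=2.0000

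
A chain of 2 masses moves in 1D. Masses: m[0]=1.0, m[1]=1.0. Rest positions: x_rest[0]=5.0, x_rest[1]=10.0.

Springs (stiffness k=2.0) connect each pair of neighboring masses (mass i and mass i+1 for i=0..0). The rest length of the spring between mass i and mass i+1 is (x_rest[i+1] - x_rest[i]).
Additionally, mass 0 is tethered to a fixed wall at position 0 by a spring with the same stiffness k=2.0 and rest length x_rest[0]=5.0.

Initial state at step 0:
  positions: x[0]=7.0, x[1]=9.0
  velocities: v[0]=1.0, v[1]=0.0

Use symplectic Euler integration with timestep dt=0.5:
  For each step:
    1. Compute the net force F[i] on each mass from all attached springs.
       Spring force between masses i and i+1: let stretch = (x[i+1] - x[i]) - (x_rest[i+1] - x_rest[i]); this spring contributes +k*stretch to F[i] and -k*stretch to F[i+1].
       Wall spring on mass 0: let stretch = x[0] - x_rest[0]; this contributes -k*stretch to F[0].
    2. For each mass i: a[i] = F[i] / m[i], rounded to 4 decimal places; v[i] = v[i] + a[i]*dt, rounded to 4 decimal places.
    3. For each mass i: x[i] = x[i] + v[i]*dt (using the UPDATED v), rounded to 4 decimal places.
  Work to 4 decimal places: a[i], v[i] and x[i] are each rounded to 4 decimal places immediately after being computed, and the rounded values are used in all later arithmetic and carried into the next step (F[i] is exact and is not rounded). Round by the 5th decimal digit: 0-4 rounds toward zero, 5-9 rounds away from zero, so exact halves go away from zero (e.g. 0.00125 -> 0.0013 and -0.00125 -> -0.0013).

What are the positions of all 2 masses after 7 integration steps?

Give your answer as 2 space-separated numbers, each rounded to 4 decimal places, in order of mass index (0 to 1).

Answer: 3.0000 11.0391

Derivation:
Step 0: x=[7.0000 9.0000] v=[1.0000 0.0000]
Step 1: x=[5.0000 10.5000] v=[-4.0000 3.0000]
Step 2: x=[3.2500 11.7500] v=[-3.5000 2.5000]
Step 3: x=[4.1250 11.2500] v=[1.7500 -1.0000]
Step 4: x=[6.5000 9.6875] v=[4.7500 -3.1250]
Step 5: x=[7.2188 9.0313] v=[1.4375 -1.3125]
Step 6: x=[5.2344 9.9688] v=[-3.9688 1.8750]
Step 7: x=[3.0000 11.0391] v=[-4.4688 2.1406]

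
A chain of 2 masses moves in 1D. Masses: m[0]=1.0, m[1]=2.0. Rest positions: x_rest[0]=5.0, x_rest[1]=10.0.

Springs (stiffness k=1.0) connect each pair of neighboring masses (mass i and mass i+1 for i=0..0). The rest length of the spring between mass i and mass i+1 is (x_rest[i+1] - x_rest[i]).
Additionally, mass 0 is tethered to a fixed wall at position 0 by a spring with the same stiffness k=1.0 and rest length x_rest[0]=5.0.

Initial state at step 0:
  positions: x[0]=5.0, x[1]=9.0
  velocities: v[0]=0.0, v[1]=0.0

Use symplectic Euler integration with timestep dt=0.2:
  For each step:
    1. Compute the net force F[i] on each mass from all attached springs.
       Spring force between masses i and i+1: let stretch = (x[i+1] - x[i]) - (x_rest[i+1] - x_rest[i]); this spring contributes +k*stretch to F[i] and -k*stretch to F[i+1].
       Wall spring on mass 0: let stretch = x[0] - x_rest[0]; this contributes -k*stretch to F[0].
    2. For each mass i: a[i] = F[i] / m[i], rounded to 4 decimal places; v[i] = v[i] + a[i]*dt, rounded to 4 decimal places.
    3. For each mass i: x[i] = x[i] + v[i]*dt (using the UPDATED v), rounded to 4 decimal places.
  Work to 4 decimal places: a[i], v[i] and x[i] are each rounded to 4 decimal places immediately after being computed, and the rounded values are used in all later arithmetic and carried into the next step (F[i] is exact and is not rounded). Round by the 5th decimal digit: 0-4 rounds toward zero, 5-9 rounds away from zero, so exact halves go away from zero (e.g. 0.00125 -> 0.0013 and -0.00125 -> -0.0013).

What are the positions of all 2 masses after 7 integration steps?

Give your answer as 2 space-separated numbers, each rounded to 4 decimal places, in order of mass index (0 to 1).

Step 0: x=[5.0000 9.0000] v=[0.0000 0.0000]
Step 1: x=[4.9600 9.0200] v=[-0.2000 0.1000]
Step 2: x=[4.8840 9.0588] v=[-0.3800 0.1940]
Step 3: x=[4.7796 9.1141] v=[-0.5218 0.2765]
Step 4: x=[4.6574 9.1827] v=[-0.6108 0.3431]
Step 5: x=[4.5300 9.2608] v=[-0.6372 0.3906]
Step 6: x=[4.4106 9.3443] v=[-0.5970 0.4175]
Step 7: x=[4.3121 9.4291] v=[-0.4924 0.4241]

Answer: 4.3121 9.4291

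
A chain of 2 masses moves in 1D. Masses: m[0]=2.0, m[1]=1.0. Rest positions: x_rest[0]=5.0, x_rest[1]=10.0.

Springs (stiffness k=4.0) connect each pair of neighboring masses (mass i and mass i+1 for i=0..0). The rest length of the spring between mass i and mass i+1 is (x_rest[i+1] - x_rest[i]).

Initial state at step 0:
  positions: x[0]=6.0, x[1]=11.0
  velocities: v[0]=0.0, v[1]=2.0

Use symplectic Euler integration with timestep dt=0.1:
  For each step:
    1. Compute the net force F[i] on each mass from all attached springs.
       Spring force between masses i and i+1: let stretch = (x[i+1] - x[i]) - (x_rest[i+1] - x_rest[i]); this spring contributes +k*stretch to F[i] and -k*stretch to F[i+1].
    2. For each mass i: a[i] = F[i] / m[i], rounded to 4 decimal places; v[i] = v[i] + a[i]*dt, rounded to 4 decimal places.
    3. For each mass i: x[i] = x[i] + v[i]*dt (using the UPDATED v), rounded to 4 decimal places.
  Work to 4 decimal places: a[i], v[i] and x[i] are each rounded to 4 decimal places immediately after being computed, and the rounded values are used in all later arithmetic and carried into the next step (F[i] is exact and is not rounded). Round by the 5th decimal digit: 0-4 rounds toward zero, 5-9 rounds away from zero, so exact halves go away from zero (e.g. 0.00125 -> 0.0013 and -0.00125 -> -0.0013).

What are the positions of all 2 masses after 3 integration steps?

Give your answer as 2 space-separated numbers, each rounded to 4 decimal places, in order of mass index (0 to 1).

Answer: 6.0158 11.5685

Derivation:
Step 0: x=[6.0000 11.0000] v=[0.0000 2.0000]
Step 1: x=[6.0000 11.2000] v=[0.0000 2.0000]
Step 2: x=[6.0040 11.3920] v=[0.0400 1.9200]
Step 3: x=[6.0158 11.5685] v=[0.1176 1.7648]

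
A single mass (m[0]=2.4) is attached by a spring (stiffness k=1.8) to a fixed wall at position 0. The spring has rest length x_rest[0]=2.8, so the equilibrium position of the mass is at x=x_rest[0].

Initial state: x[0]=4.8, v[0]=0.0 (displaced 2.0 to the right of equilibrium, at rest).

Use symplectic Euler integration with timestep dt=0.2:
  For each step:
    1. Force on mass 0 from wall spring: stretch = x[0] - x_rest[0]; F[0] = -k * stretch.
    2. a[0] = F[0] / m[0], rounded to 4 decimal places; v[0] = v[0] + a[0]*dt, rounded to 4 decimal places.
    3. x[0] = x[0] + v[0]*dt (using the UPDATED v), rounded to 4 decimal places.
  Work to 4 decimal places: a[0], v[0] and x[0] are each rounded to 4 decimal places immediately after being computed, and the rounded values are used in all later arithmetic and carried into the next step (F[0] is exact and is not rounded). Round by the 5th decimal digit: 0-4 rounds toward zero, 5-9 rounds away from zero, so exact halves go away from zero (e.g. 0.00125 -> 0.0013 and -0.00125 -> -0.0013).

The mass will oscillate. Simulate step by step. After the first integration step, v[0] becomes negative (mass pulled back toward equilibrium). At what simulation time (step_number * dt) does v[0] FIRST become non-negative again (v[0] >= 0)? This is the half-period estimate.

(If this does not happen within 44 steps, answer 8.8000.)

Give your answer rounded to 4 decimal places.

Step 0: x=[4.8000] v=[0.0000]
Step 1: x=[4.7400] v=[-0.3000]
Step 2: x=[4.6218] v=[-0.5910]
Step 3: x=[4.4489] v=[-0.8643]
Step 4: x=[4.2266] v=[-1.1116]
Step 5: x=[3.9615] v=[-1.3256]
Step 6: x=[3.6615] v=[-1.4998]
Step 7: x=[3.3357] v=[-1.6290]
Step 8: x=[2.9938] v=[-1.7094]
Step 9: x=[2.6461] v=[-1.7385]
Step 10: x=[2.3030] v=[-1.7154]
Step 11: x=[1.9748] v=[-1.6408]
Step 12: x=[1.6714] v=[-1.5170]
Step 13: x=[1.4019] v=[-1.3477]
Step 14: x=[1.1743] v=[-1.1380]
Step 15: x=[0.9955] v=[-0.8941]
Step 16: x=[0.8708] v=[-0.6234]
Step 17: x=[0.8040] v=[-0.3340]
Step 18: x=[0.7971] v=[-0.0346]
Step 19: x=[0.8503] v=[0.2658]
First v>=0 after going negative at step 19, time=3.8000

Answer: 3.8000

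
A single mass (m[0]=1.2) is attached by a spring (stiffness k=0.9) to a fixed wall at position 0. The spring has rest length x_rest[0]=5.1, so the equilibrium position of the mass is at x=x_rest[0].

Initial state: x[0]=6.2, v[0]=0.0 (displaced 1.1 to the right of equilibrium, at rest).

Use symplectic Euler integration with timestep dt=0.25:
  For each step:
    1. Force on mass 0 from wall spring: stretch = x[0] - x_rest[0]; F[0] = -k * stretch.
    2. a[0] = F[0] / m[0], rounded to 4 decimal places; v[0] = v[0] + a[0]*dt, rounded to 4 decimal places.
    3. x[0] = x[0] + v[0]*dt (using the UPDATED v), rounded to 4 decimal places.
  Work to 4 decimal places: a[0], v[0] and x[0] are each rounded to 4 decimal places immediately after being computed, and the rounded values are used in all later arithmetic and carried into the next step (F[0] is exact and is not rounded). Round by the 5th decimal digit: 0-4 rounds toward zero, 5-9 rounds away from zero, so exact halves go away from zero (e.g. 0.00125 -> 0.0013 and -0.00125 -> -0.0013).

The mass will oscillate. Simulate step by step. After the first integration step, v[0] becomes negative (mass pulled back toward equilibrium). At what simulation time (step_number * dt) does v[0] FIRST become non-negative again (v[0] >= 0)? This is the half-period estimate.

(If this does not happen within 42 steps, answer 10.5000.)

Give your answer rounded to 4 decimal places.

Answer: 3.7500

Derivation:
Step 0: x=[6.2000] v=[0.0000]
Step 1: x=[6.1484] v=[-0.2063]
Step 2: x=[6.0477] v=[-0.4029]
Step 3: x=[5.9026] v=[-0.5806]
Step 4: x=[5.7198] v=[-0.7311]
Step 5: x=[5.5080] v=[-0.8473]
Step 6: x=[5.2771] v=[-0.9238]
Step 7: x=[5.0379] v=[-0.9570]
Step 8: x=[4.8016] v=[-0.9454]
Step 9: x=[4.5792] v=[-0.8895]
Step 10: x=[4.3812] v=[-0.7919]
Step 11: x=[4.2169] v=[-0.6571]
Step 12: x=[4.0940] v=[-0.4915]
Step 13: x=[4.0183] v=[-0.3029]
Step 14: x=[3.9933] v=[-0.1001]
Step 15: x=[4.0202] v=[0.1074]
First v>=0 after going negative at step 15, time=3.7500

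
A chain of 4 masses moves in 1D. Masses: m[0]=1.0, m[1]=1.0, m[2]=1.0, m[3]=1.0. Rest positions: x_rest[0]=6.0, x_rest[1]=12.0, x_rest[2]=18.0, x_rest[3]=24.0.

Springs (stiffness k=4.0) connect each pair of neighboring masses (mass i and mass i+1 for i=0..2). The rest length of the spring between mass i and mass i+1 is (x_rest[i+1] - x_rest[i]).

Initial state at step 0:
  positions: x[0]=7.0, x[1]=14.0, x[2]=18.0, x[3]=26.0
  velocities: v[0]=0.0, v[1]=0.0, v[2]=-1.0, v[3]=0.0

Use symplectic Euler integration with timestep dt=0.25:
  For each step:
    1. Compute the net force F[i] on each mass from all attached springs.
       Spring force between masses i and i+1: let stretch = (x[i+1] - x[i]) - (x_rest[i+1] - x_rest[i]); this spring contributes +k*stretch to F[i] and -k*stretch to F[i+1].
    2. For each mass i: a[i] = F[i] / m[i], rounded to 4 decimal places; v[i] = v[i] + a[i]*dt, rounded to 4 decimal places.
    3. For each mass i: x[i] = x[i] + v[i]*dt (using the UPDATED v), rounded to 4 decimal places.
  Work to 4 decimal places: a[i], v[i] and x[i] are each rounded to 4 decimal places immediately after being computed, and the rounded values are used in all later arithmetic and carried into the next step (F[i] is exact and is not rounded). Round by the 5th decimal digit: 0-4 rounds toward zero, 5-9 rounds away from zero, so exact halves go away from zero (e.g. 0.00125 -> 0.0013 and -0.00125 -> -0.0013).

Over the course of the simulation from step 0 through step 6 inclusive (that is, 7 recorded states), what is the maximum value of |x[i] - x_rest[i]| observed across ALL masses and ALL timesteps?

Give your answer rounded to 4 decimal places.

Answer: 2.2656

Derivation:
Step 0: x=[7.0000 14.0000 18.0000 26.0000] v=[0.0000 0.0000 -1.0000 0.0000]
Step 1: x=[7.2500 13.2500 18.7500 25.5000] v=[1.0000 -3.0000 3.0000 -2.0000]
Step 2: x=[7.5000 12.3750 19.8125 24.8125] v=[1.0000 -3.5000 4.2500 -2.7500]
Step 3: x=[7.4688 12.1406 20.2656 24.3750] v=[-0.1250 -0.9375 1.8125 -1.7500]
Step 4: x=[7.1055 12.7695 19.7148 24.4102] v=[-1.4532 2.5157 -2.2031 0.1406]
Step 5: x=[6.6582 13.7188 18.6016 24.7715] v=[-1.7892 3.7970 -4.4530 1.4452]
Step 6: x=[6.4761 14.1236 17.8101 25.0903] v=[-0.7286 1.6192 -3.1659 1.2753]
Max displacement = 2.2656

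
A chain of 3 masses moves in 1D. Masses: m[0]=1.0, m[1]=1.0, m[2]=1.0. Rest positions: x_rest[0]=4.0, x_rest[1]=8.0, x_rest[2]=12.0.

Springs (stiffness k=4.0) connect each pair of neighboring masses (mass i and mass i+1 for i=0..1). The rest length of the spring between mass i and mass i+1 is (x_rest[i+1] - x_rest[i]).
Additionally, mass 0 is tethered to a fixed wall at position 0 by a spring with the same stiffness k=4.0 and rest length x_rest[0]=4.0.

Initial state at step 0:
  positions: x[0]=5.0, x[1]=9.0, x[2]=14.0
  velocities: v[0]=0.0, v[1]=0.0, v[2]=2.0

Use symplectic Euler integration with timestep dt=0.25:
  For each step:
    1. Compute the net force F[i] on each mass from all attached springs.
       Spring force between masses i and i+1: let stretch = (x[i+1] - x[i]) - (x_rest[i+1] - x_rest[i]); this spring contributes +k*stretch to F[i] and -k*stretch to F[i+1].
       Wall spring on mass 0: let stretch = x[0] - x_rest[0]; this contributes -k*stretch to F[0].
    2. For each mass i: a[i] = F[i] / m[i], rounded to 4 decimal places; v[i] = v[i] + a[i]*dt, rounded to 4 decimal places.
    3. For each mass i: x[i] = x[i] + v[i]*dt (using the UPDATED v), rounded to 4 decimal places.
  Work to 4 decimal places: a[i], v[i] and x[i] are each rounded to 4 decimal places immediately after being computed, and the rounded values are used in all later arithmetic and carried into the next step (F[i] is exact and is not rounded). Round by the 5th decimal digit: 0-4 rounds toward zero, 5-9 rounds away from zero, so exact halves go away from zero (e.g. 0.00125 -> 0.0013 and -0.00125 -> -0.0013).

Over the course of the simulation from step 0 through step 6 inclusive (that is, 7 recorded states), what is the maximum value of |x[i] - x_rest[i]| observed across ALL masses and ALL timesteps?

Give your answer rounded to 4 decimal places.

Answer: 2.2500

Derivation:
Step 0: x=[5.0000 9.0000 14.0000] v=[0.0000 0.0000 2.0000]
Step 1: x=[4.7500 9.2500 14.2500] v=[-1.0000 1.0000 1.0000]
Step 2: x=[4.4375 9.6250 14.2500] v=[-1.2500 1.5000 0.0000]
Step 3: x=[4.3125 9.8594 14.0938] v=[-0.5000 0.9375 -0.6250]
Step 4: x=[4.4961 9.7657 13.8790] v=[0.7344 -0.3750 -0.8594]
Step 5: x=[4.8731 9.3829 13.6358] v=[1.5079 -1.5313 -0.9727]
Step 6: x=[5.1593 8.9359 13.3294] v=[1.1446 -1.7882 -1.2256]
Max displacement = 2.2500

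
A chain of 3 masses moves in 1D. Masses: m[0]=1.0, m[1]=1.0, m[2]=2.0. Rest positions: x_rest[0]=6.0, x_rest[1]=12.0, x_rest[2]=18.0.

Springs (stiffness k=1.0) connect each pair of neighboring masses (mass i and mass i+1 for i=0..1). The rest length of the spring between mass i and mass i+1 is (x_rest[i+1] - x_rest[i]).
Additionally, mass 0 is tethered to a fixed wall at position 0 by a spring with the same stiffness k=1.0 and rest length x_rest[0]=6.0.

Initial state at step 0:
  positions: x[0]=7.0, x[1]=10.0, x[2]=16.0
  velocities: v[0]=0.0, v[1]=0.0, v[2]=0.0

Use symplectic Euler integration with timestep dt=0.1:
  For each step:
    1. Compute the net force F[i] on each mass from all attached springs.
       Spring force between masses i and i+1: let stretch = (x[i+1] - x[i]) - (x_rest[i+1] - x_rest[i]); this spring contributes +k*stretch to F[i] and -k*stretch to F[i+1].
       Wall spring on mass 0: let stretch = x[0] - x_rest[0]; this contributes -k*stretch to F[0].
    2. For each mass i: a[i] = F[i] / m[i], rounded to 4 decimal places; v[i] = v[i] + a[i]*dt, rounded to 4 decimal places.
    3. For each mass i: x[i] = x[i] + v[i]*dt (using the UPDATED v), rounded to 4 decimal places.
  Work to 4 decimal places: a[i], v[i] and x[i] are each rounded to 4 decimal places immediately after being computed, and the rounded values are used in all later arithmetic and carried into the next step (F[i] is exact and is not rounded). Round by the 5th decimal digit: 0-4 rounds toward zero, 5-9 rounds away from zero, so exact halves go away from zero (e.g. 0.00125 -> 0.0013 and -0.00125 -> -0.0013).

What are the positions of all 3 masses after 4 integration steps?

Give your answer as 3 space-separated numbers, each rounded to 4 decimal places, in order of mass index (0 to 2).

Step 0: x=[7.0000 10.0000 16.0000] v=[0.0000 0.0000 0.0000]
Step 1: x=[6.9600 10.0300 16.0000] v=[-0.4000 0.3000 0.0000]
Step 2: x=[6.8811 10.0890 16.0002] v=[-0.7890 0.5900 0.0015]
Step 3: x=[6.7655 10.1750 16.0008] v=[-1.1563 0.8603 0.0059]
Step 4: x=[6.6163 10.2852 16.0023] v=[-1.4919 1.1019 0.0146]

Answer: 6.6163 10.2852 16.0023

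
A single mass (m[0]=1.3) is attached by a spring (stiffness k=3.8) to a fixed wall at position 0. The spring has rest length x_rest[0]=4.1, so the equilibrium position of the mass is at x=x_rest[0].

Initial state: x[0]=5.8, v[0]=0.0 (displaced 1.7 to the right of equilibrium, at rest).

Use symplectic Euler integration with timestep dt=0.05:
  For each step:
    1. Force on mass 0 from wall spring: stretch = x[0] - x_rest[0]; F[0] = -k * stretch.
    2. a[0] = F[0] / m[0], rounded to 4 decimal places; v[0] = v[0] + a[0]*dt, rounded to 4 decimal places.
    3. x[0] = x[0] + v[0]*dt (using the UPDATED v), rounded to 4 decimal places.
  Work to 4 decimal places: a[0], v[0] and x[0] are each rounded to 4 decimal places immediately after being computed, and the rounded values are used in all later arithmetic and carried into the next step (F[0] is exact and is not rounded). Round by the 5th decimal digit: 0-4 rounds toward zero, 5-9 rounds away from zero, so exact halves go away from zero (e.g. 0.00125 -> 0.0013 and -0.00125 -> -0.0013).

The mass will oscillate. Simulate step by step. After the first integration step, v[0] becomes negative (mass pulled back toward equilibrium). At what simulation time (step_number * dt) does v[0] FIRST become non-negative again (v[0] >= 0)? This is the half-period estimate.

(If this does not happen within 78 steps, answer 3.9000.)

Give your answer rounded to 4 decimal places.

Answer: 1.8500

Derivation:
Step 0: x=[5.8000] v=[0.0000]
Step 1: x=[5.7876] v=[-0.2485]
Step 2: x=[5.7628] v=[-0.4952]
Step 3: x=[5.7259] v=[-0.7382]
Step 4: x=[5.6771] v=[-0.9758]
Step 5: x=[5.6168] v=[-1.2063]
Step 6: x=[5.5454] v=[-1.4280]
Step 7: x=[5.4634] v=[-1.6393]
Step 8: x=[5.3715] v=[-1.8386]
Step 9: x=[5.2703] v=[-2.0244]
Step 10: x=[5.1605] v=[-2.1954]
Step 11: x=[5.0430] v=[-2.3504]
Step 12: x=[4.9186] v=[-2.4882]
Step 13: x=[4.7882] v=[-2.6078]
Step 14: x=[4.6528] v=[-2.7084]
Step 15: x=[4.5133] v=[-2.7892]
Step 16: x=[4.3708] v=[-2.8496]
Step 17: x=[4.2263] v=[-2.8892]
Step 18: x=[4.0809] v=[-2.9077]
Step 19: x=[3.9357] v=[-2.9049]
Step 20: x=[3.7917] v=[-2.8809]
Step 21: x=[3.6499] v=[-2.8358]
Step 22: x=[3.5114] v=[-2.7700]
Step 23: x=[3.3772] v=[-2.6840]
Step 24: x=[3.2483] v=[-2.5784]
Step 25: x=[3.1256] v=[-2.4539]
Step 26: x=[3.0100] v=[-2.3115]
Step 27: x=[2.9024] v=[-2.1522]
Step 28: x=[2.8035] v=[-1.9772]
Step 29: x=[2.7141] v=[-1.7877]
Step 30: x=[2.6348] v=[-1.5851]
Step 31: x=[2.5663] v=[-1.3710]
Step 32: x=[2.5090] v=[-1.1468]
Step 33: x=[2.4633] v=[-0.9143]
Step 34: x=[2.4295] v=[-0.6751]
Step 35: x=[2.4080] v=[-0.4310]
Step 36: x=[2.3988] v=[-0.1837]
Step 37: x=[2.4020] v=[0.0649]
First v>=0 after going negative at step 37, time=1.8500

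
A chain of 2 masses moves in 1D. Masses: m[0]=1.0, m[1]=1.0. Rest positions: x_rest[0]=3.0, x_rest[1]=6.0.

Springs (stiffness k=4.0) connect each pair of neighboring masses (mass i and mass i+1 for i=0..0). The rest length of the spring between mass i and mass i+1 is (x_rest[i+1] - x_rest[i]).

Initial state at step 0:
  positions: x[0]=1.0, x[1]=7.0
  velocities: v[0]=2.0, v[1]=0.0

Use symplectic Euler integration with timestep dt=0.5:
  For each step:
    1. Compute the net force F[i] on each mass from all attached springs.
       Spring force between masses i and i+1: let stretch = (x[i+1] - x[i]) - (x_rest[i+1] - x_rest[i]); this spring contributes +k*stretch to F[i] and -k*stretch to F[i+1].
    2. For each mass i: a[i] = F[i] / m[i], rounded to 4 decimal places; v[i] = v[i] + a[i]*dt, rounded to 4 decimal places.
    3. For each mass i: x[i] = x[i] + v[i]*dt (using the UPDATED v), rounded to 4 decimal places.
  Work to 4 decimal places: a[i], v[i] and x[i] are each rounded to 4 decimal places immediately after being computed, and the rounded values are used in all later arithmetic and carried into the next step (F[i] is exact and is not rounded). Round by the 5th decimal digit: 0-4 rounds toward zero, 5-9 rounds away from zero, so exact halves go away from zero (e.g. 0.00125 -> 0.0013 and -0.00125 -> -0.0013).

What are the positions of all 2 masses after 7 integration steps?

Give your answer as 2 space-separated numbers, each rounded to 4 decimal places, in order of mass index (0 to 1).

Answer: 4.0000 11.0000

Derivation:
Step 0: x=[1.0000 7.0000] v=[2.0000 0.0000]
Step 1: x=[5.0000 4.0000] v=[8.0000 -6.0000]
Step 2: x=[5.0000 5.0000] v=[0.0000 2.0000]
Step 3: x=[2.0000 9.0000] v=[-6.0000 8.0000]
Step 4: x=[3.0000 9.0000] v=[2.0000 0.0000]
Step 5: x=[7.0000 6.0000] v=[8.0000 -6.0000]
Step 6: x=[7.0000 7.0000] v=[0.0000 2.0000]
Step 7: x=[4.0000 11.0000] v=[-6.0000 8.0000]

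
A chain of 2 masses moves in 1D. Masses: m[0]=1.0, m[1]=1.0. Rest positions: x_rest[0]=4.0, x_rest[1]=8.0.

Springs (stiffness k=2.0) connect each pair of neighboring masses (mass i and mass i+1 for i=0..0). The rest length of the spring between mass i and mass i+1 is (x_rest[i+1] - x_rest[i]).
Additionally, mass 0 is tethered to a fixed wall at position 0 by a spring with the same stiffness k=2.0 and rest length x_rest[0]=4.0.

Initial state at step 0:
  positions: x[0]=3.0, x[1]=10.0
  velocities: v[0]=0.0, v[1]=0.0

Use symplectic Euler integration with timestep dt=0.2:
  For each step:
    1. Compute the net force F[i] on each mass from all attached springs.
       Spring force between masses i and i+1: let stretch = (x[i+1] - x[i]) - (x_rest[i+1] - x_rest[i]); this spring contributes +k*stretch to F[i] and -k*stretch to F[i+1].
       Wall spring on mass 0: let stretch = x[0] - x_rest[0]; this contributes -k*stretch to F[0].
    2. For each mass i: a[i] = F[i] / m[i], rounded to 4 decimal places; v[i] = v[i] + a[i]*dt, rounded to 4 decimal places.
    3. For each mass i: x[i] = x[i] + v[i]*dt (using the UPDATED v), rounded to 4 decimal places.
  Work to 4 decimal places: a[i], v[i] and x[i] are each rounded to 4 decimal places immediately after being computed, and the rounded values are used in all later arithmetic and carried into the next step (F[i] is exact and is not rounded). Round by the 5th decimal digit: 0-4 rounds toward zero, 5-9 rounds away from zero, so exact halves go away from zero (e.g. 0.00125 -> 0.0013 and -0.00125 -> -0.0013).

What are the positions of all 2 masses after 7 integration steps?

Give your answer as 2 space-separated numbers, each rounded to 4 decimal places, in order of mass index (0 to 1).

Step 0: x=[3.0000 10.0000] v=[0.0000 0.0000]
Step 1: x=[3.3200 9.7600] v=[1.6000 -1.2000]
Step 2: x=[3.8896 9.3248] v=[2.8480 -2.1760]
Step 3: x=[4.5828 8.7748] v=[3.4662 -2.7501]
Step 4: x=[5.2448 8.2094] v=[3.3099 -2.8269]
Step 5: x=[5.7244 7.7269] v=[2.3978 -2.4127]
Step 6: x=[5.9062 7.4042] v=[0.9090 -1.6137]
Step 7: x=[5.7353 7.2816] v=[-0.8543 -0.6129]

Answer: 5.7353 7.2816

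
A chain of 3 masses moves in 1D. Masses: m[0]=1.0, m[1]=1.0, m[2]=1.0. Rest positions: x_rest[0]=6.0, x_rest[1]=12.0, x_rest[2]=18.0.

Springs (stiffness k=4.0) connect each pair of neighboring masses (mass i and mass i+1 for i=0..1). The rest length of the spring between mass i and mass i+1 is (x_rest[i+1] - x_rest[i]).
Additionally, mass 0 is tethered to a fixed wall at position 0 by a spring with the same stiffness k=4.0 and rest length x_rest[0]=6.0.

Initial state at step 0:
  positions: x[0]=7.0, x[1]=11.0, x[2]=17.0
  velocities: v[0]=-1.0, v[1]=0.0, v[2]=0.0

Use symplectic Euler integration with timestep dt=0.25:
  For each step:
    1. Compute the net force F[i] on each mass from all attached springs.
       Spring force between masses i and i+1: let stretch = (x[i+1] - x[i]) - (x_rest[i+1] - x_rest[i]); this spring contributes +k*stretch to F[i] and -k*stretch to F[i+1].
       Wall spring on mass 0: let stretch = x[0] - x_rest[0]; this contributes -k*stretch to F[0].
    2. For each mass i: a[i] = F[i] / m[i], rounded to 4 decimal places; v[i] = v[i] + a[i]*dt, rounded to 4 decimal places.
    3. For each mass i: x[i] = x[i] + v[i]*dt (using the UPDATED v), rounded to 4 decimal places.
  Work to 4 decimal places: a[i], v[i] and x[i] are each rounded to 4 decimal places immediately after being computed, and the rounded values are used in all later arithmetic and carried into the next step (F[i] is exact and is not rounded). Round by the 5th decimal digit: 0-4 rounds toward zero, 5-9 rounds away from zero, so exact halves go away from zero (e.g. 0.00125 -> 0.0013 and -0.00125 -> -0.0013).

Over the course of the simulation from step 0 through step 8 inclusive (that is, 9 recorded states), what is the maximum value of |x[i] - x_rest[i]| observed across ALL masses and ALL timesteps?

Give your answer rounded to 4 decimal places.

Step 0: x=[7.0000 11.0000 17.0000] v=[-1.0000 0.0000 0.0000]
Step 1: x=[6.0000 11.5000 17.0000] v=[-4.0000 2.0000 0.0000]
Step 2: x=[4.8750 12.0000 17.1250] v=[-4.5000 2.0000 0.5000]
Step 3: x=[4.3125 12.0000 17.4688] v=[-2.2500 0.0000 1.3750]
Step 4: x=[4.5938 11.4453 17.9454] v=[1.1250 -2.2187 1.9062]
Step 5: x=[5.4395 10.8028 18.2969] v=[3.3827 -2.5701 1.4061]
Step 6: x=[6.2661 10.6930 18.2749] v=[3.3065 -0.4393 -0.0880]
Step 7: x=[6.6329 11.3719 17.8574] v=[1.4673 2.7157 -1.6699]
Step 8: x=[6.5263 12.4875 17.3186] v=[-0.4266 4.4622 -2.1554]
Max displacement = 1.6875

Answer: 1.6875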